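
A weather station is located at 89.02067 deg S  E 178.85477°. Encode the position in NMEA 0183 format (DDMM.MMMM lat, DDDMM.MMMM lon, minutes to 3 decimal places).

Lat: fractional part 0.020670 → 1.24020 minutes
Lon: fractional part 0.854770 → 51.28620 minutes

8901.240,S / 17851.286,E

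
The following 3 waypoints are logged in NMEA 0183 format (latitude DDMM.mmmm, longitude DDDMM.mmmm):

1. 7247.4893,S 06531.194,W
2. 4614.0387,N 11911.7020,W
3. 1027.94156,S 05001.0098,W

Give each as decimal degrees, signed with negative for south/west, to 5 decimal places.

Point 1:
  Latitude: split at 2 digits → 72° and 47.4893′; 72 + 47.4893/60 = 72.791488
  hemisphere S, so the sign is −
  Lon: split at 3 digits → 065° and 31.194′; 65 + 31.194/60 = 65.519900
  hemisphere W, so the sign is −
Point 2:
  Lat: split at 2 digits → 46° and 14.0387′; 46 + 14.0387/60 = 46.233978
  N ⇒ keep positive
  λ: split at 3 digits → 119° and 11.702′; 119 + 11.702/60 = 119.195033
  W → negative
Point 3:
  Lat: split at 2 digits → 10° and 27.94156′; 10 + 27.94156/60 = 10.465693
  S ⇒ negate
  λ: split at 3 digits → 050° and 1.0098′; 50 + 1.0098/60 = 50.016830
  W → negative

1. -72.79149, -65.51990
2. 46.23398, -119.19503
3. -10.46569, -50.01683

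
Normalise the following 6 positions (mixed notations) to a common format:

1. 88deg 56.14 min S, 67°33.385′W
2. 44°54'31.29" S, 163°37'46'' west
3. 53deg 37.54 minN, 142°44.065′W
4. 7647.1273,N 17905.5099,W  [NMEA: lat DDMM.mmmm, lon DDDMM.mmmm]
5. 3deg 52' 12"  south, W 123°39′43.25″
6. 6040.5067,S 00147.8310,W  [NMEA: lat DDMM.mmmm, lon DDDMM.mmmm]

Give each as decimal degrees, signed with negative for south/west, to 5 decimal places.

Point 1:
  φ: 88 + 56.14/60 = 88.935667
  S ⇒ negate
  Lon: 67 + 33.385/60 = 67.556417
  W ⇒ negate
Point 2:
  φ: 44° + 54/60 + 31.29/3600 = 44 + 0.900000 + 0.008692 = 44.908692
  S → negative
  Lon: 163° + 37/60 + 46/3600 = 163 + 0.616667 + 0.012778 = 163.629444
  W → negative
Point 3:
  Lat: 37.54′ = 0.625667°; total 53.625667
  N ⇒ keep positive
  Longitude: 142 + 44.065/60 = 142.734417
  W ⇒ negate
Point 4:
  Latitude: degrees = first 2 digits = 76, minutes = 47.1273; 76 + 47.1273/60 = 76.785455
  N → positive
  Longitude: split at 3 digits → 179° and 5.5099′; 179 + 5.5099/60 = 179.091832
  W ⇒ negate
Point 5:
  Latitude: 3° + 52/60 + 12/3600 = 3 + 0.866667 + 0.003333 = 3.870000
  S ⇒ negate
  Longitude: 123 + 39/60 + 43.25/3600 = 123.662014
  W → negative
Point 6:
  Latitude: split at 2 digits → 60° and 40.5067′; 60 + 40.5067/60 = 60.675112
  S → negative
  Lon: split at 3 digits → 001° and 47.831′; 1 + 47.831/60 = 1.797183
  hemisphere W, so the sign is −

1. -88.93567, -67.55642
2. -44.90869, -163.62944
3. 53.62567, -142.73442
4. 76.78546, -179.09183
5. -3.87000, -123.66201
6. -60.67511, -1.79718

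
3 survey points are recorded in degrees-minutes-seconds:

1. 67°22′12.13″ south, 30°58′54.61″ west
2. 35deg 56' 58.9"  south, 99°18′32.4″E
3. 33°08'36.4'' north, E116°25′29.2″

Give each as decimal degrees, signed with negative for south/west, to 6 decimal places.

1. -67.370036, -30.981836
2. -35.949694, 99.309000
3. 33.143444, 116.424778

Point 1:
  φ: 67° + 22/60 + 12.13/3600 = 67 + 0.366667 + 0.003369 = 67.3700361
  S ⇒ negate
  Lon: 30 + 58/60 + 54.61/3600 = 30.9818361
  W → negative
Point 2:
  Latitude: 35° + 56/60 + 58.9/3600 = 35 + 0.933333 + 0.016361 = 35.9496944
  S ⇒ negate
  Lon: 99° + 18/60 + 32.4/3600 = 99 + 0.300000 + 0.009000 = 99.3090000
  E ⇒ keep positive
Point 3:
  φ: 8′ + 36.4″ = 8.60667′; 33 + 8.60667/60 = 33.1434444
  N → positive
  λ: 116° + 25/60 + 29.2/3600 = 116 + 0.416667 + 0.008111 = 116.4247778
  E → positive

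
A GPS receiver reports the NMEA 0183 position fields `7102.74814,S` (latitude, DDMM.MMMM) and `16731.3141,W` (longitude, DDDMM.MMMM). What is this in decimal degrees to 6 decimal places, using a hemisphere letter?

φ: degrees = first 2 digits = 71, minutes = 2.74814; 71 + 2.74814/60 = 71.0458023
Longitude: degrees = first 3 digits = 167, minutes = 31.3141; 167 + 31.3141/60 = 167.5219017

71.045802° S, 167.521902° W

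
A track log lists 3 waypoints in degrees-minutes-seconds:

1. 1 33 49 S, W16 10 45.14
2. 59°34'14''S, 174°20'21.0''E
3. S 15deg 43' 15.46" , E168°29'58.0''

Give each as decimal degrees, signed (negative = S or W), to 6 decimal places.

1. -1.563611, -16.179206
2. -59.570556, 174.339167
3. -15.720961, 168.499444

Point 1:
  φ: 1° + 33/60 + 49/3600 = 1 + 0.550000 + 0.013611 = 1.5636111
  hemisphere S, so the sign is −
  Longitude: 10′ + 45.14″ = 10.75233′; 16 + 10.75233/60 = 16.1792056
  W → negative
Point 2:
  φ: 34′ + 14″ = 34.23333′; 59 + 34.23333/60 = 59.5705556
  S → negative
  Longitude: 174 + 20/60 + 21/3600 = 174.3391667
  E → positive
Point 3:
  Lat: 15 + 43/60 + 15.46/3600 = 15.7209611
  S ⇒ negate
  Longitude: 168 + 29/60 + 58/3600 = 168.4994444
  E → positive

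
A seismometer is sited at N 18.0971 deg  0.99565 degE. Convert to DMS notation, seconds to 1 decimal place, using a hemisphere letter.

Lat: 0.097100 × 60 = 5.82600′ → 5′, remainder × 60 = 49.560″
Longitude: 0.995650 × 60 = 59.73900′ → 59′, remainder × 60 = 44.340″

18°05′49.6″ N, 0°59′44.3″ E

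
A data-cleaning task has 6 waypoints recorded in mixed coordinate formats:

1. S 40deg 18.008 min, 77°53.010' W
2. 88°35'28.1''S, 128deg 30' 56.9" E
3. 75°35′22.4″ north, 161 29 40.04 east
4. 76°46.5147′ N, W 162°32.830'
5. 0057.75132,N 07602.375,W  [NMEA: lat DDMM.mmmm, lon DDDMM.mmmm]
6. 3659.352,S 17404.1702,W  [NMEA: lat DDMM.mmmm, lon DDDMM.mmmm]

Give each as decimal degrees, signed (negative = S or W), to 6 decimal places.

1. -40.300133, -77.883500
2. -88.591139, 128.515806
3. 75.589556, 161.494456
4. 76.775245, -162.547167
5. 0.962522, -76.039583
6. -36.989200, -174.069503

Point 1:
  φ: 18.008′ = 0.300133°; total 40.3001333
  hemisphere S, so the sign is −
  Lon: 53.01′ = 0.883500°; total 77.8835000
  W ⇒ negate
Point 2:
  Lat: 35′ + 28.1″ = 35.46833′; 88 + 35.46833/60 = 88.5911389
  hemisphere S, so the sign is −
  Longitude: 30′ + 56.9″ = 30.94833′; 128 + 30.94833/60 = 128.5158056
  E ⇒ keep positive
Point 3:
  Latitude: 75 + 35/60 + 22.4/3600 = 75.5895556
  N → positive
  Lon: 161 + 29/60 + 40.04/3600 = 161.4944556
  E ⇒ keep positive
Point 4:
  Latitude: 46.5147′ = 0.775245°; total 76.7752450
  N ⇒ keep positive
  λ: 32.83′ = 0.547167°; total 162.5471667
  W ⇒ negate
Point 5:
  Latitude: split at 2 digits → 00° and 57.75132′; 0 + 57.75132/60 = 0.9625220
  N ⇒ keep positive
  Lon: degrees = first 3 digits = 76, minutes = 2.375; 76 + 2.375/60 = 76.0395833
  hemisphere W, so the sign is −
Point 6:
  φ: split at 2 digits → 36° and 59.352′; 36 + 59.352/60 = 36.9892000
  S → negative
  λ: split at 3 digits → 174° and 4.1702′; 174 + 4.1702/60 = 174.0695033
  W ⇒ negate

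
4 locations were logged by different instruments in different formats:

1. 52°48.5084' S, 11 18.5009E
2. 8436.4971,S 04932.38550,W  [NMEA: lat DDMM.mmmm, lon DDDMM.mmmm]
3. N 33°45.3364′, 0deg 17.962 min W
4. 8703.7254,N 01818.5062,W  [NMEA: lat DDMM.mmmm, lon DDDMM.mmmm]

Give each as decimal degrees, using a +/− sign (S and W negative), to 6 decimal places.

Point 1:
  Lat: 52 + 48.5084/60 = 52.8084733
  hemisphere S, so the sign is −
  Lon: 11 + 18.5009/60 = 11.3083483
  E ⇒ keep positive
Point 2:
  Latitude: split at 2 digits → 84° and 36.4971′; 84 + 36.4971/60 = 84.6082850
  S ⇒ negate
  Longitude: split at 3 digits → 049° and 32.3855′; 49 + 32.3855/60 = 49.5397583
  W → negative
Point 3:
  Lat: 33 + 45.3364/60 = 33.7556067
  N → positive
  Lon: 17.962′ = 0.299367°; total 0.2993667
  W → negative
Point 4:
  Latitude: degrees = first 2 digits = 87, minutes = 3.7254; 87 + 3.7254/60 = 87.0620900
  N ⇒ keep positive
  Longitude: split at 3 digits → 018° and 18.5062′; 18 + 18.5062/60 = 18.3084367
  W ⇒ negate

1. -52.808473, 11.308348
2. -84.608285, -49.539758
3. 33.755607, -0.299367
4. 87.062090, -18.308437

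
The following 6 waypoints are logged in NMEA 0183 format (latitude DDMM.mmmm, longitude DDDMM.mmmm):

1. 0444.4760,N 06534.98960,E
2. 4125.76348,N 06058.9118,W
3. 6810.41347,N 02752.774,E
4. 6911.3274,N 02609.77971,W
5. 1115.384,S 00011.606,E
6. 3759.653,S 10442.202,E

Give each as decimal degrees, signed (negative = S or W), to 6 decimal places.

1. 4.741267, 65.583160
2. 41.429391, -60.981863
3. 68.173558, 27.879567
4. 69.188790, -26.162995
5. -11.256400, 0.193433
6. -37.994217, 104.703367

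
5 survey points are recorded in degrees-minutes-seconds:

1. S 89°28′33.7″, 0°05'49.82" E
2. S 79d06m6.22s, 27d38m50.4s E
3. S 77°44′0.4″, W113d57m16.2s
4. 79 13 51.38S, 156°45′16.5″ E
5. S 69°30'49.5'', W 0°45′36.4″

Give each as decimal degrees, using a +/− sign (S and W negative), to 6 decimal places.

Point 1:
  Latitude: 28′ + 33.7″ = 28.56167′; 89 + 28.56167/60 = 89.4760278
  hemisphere S, so the sign is −
  Lon: 0° + 5/60 + 49.82/3600 = 0 + 0.083333 + 0.013839 = 0.0971722
  E ⇒ keep positive
Point 2:
  Latitude: 79 + 6/60 + 6.22/3600 = 79.1017278
  hemisphere S, so the sign is −
  Lon: 38′ + 50.4″ = 38.84000′; 27 + 38.84000/60 = 27.6473333
  E → positive
Point 3:
  Latitude: 44′ + 0.4″ = 44.00667′; 77 + 44.00667/60 = 77.7334444
  hemisphere S, so the sign is −
  Longitude: 113 + 57/60 + 16.2/3600 = 113.9545000
  hemisphere W, so the sign is −
Point 4:
  φ: 13′ + 51.38″ = 13.85633′; 79 + 13.85633/60 = 79.2309389
  hemisphere S, so the sign is −
  Lon: 156° + 45/60 + 16.5/3600 = 156 + 0.750000 + 0.004583 = 156.7545833
  E → positive
Point 5:
  Latitude: 69 + 30/60 + 49.5/3600 = 69.5137500
  S → negative
  Lon: 0° + 45/60 + 36.4/3600 = 0 + 0.750000 + 0.010111 = 0.7601111
  W → negative

1. -89.476028, 0.097172
2. -79.101728, 27.647333
3. -77.733444, -113.954500
4. -79.230939, 156.754583
5. -69.513750, -0.760111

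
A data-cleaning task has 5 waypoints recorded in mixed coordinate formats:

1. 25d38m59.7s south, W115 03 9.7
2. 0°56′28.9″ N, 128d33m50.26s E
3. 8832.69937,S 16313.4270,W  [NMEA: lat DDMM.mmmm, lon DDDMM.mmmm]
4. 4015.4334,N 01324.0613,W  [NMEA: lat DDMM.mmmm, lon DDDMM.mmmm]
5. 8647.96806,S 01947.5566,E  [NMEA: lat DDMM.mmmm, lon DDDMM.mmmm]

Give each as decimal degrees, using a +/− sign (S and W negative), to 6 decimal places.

1. -25.649917, -115.052694
2. 0.941361, 128.563961
3. -88.544990, -163.223783
4. 40.257223, -13.401022
5. -86.799468, 19.792610

Point 1:
  Lat: 38′ + 59.7″ = 38.99500′; 25 + 38.99500/60 = 25.6499167
  hemisphere S, so the sign is −
  Lon: 3′ + 9.7″ = 3.16167′; 115 + 3.16167/60 = 115.0526944
  hemisphere W, so the sign is −
Point 2:
  Latitude: 0° + 56/60 + 28.9/3600 = 0 + 0.933333 + 0.008028 = 0.9413611
  N ⇒ keep positive
  Lon: 33′ + 50.26″ = 33.83767′; 128 + 33.83767/60 = 128.5639611
  E ⇒ keep positive
Point 3:
  Lat: degrees = first 2 digits = 88, minutes = 32.69937; 88 + 32.69937/60 = 88.5449895
  S ⇒ negate
  λ: split at 3 digits → 163° and 13.427′; 163 + 13.427/60 = 163.2237833
  W ⇒ negate
Point 4:
  φ: split at 2 digits → 40° and 15.4334′; 40 + 15.4334/60 = 40.2572233
  N ⇒ keep positive
  Longitude: split at 3 digits → 013° and 24.0613′; 13 + 24.0613/60 = 13.4010217
  W → negative
Point 5:
  φ: split at 2 digits → 86° and 47.96806′; 86 + 47.96806/60 = 86.7994677
  S ⇒ negate
  Longitude: split at 3 digits → 019° and 47.5566′; 19 + 47.5566/60 = 19.7926100
  E ⇒ keep positive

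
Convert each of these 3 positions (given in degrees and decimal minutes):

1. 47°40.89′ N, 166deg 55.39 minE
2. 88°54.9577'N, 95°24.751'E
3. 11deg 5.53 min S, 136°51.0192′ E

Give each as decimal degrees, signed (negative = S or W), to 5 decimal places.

Point 1:
  Lat: 47 + 40.89/60 = 47.681500
  N ⇒ keep positive
  Lon: 55.39′ = 0.923167°; total 166.923167
  E ⇒ keep positive
Point 2:
  φ: 88 + 54.9577/60 = 88.915962
  N ⇒ keep positive
  Lon: 24.751′ = 0.412517°; total 95.412517
  E → positive
Point 3:
  Lat: 11 + 5.53/60 = 11.092167
  hemisphere S, so the sign is −
  λ: 51.0192′ = 0.850320°; total 136.850320
  E → positive

1. 47.68150, 166.92317
2. 88.91596, 95.41252
3. -11.09217, 136.85032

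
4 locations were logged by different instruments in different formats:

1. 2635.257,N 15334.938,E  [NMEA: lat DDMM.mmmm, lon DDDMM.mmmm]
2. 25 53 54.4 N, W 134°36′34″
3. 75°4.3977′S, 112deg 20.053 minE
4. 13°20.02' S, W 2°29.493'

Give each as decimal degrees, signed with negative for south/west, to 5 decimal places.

Point 1:
  Lat: split at 2 digits → 26° and 35.257′; 26 + 35.257/60 = 26.587617
  N → positive
  Longitude: split at 3 digits → 153° and 34.938′; 153 + 34.938/60 = 153.582300
  E → positive
Point 2:
  φ: 25° + 53/60 + 54.4/3600 = 25 + 0.883333 + 0.015111 = 25.898444
  N ⇒ keep positive
  Lon: 134° + 36/60 + 34/3600 = 134 + 0.600000 + 0.009444 = 134.609444
  W → negative
Point 3:
  Lat: 4.3977′ = 0.073295°; total 75.073295
  hemisphere S, so the sign is −
  Lon: 20.053′ = 0.334217°; total 112.334217
  E → positive
Point 4:
  Lat: 13 + 20.02/60 = 13.333667
  hemisphere S, so the sign is −
  Lon: 2 + 29.493/60 = 2.491550
  W ⇒ negate

1. 26.58762, 153.58230
2. 25.89844, -134.60944
3. -75.07330, 112.33422
4. -13.33367, -2.49155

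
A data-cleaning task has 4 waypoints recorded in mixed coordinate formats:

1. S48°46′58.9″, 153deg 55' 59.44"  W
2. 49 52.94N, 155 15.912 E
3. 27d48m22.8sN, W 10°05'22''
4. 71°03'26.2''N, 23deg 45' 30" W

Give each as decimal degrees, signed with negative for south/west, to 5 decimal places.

1. -48.78303, -153.93318
2. 49.88233, 155.26520
3. 27.80633, -10.08944
4. 71.05728, -23.75833

Point 1:
  Latitude: 48° + 46/60 + 58.9/3600 = 48 + 0.766667 + 0.016361 = 48.783028
  S ⇒ negate
  Longitude: 55′ + 59.44″ = 55.99067′; 153 + 55.99067/60 = 153.933178
  hemisphere W, so the sign is −
Point 2:
  Lat: 49 + 52.94/60 = 49.882333
  N ⇒ keep positive
  Longitude: 15.912′ = 0.265200°; total 155.265200
  E → positive
Point 3:
  Lat: 48′ + 22.8″ = 48.38000′; 27 + 48.38000/60 = 27.806333
  N → positive
  λ: 10 + 5/60 + 22/3600 = 10.089444
  hemisphere W, so the sign is −
Point 4:
  Latitude: 71° + 3/60 + 26.2/3600 = 71 + 0.050000 + 0.007278 = 71.057278
  N → positive
  Lon: 23 + 45/60 + 30/3600 = 23.758333
  W → negative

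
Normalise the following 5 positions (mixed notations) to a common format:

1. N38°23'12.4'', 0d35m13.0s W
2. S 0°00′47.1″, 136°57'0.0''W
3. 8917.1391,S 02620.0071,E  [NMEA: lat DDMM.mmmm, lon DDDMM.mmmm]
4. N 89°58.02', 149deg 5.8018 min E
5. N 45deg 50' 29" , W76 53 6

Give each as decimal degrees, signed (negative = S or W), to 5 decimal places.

1. 38.38678, -0.58694
2. -0.01308, -136.95000
3. -89.28565, 26.33345
4. 89.96700, 149.09670
5. 45.84139, -76.88500

Point 1:
  Latitude: 38 + 23/60 + 12.4/3600 = 38.386778
  N ⇒ keep positive
  Lon: 0° + 35/60 + 13/3600 = 0 + 0.583333 + 0.003611 = 0.586944
  W → negative
Point 2:
  Lat: 0 + 0/60 + 47.1/3600 = 0.013083
  S → negative
  Longitude: 136 + 57/60 + 0/3600 = 136.950000
  W → negative
Point 3:
  Lat: split at 2 digits → 89° and 17.1391′; 89 + 17.1391/60 = 89.285652
  S → negative
  λ: degrees = first 3 digits = 26, minutes = 20.0071; 26 + 20.0071/60 = 26.333452
  E ⇒ keep positive
Point 4:
  φ: 89 + 58.02/60 = 89.967000
  N → positive
  Longitude: 5.8018′ = 0.096697°; total 149.096697
  E → positive
Point 5:
  Lat: 50′ + 29″ = 50.48333′; 45 + 50.48333/60 = 45.841389
  N ⇒ keep positive
  Lon: 76 + 53/60 + 6/3600 = 76.885000
  W → negative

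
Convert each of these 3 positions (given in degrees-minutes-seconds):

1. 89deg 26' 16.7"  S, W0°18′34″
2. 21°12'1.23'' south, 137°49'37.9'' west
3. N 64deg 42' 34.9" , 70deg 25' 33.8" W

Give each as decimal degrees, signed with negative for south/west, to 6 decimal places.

1. -89.437972, -0.309444
2. -21.200342, -137.827194
3. 64.709694, -70.426056

Point 1:
  φ: 89 + 26/60 + 16.7/3600 = 89.4379722
  S ⇒ negate
  Lon: 0° + 18/60 + 34/3600 = 0 + 0.300000 + 0.009444 = 0.3094444
  hemisphere W, so the sign is −
Point 2:
  φ: 21° + 12/60 + 1.23/3600 = 21 + 0.200000 + 0.000342 = 21.2003417
  S ⇒ negate
  λ: 137° + 49/60 + 37.9/3600 = 137 + 0.816667 + 0.010528 = 137.8271944
  hemisphere W, so the sign is −
Point 3:
  Latitude: 42′ + 34.9″ = 42.58167′; 64 + 42.58167/60 = 64.7096944
  N ⇒ keep positive
  λ: 25′ + 33.8″ = 25.56333′; 70 + 25.56333/60 = 70.4260556
  W → negative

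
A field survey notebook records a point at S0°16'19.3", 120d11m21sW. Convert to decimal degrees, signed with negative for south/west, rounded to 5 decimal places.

-0.27203, -120.18917

Lat: 16′ + 19.3″ = 16.32167′; 0 + 16.32167/60 = 0.272028
hemisphere S, so the sign is −
Longitude: 11′ + 21″ = 11.35000′; 120 + 11.35000/60 = 120.189167
W → negative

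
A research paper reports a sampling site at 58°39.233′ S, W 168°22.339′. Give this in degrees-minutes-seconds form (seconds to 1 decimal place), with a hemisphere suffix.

58°39′14.0″ S, 168°22′20.3″ W

Lat: fractional minutes 0.23300 × 60 = 13.980″
Longitude: 22.33900′ → 22′ and 0.33900 × 60 = 20.340″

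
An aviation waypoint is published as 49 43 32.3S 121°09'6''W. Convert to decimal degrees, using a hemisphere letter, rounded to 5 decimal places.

49.72564° S, 121.15167° W

Lat: 49 + 43/60 + 32.3/3600 = 49.725639
Lon: 9′ + 6″ = 9.10000′; 121 + 9.10000/60 = 121.151667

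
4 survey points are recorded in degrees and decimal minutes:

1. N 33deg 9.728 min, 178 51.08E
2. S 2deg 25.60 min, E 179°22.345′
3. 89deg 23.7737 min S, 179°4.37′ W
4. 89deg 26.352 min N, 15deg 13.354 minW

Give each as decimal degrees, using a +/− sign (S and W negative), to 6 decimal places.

Point 1:
  Lat: 33 + 9.728/60 = 33.1621333
  N → positive
  λ: 178 + 51.08/60 = 178.8513333
  E → positive
Point 2:
  Lat: 2 + 25.6/60 = 2.4266667
  hemisphere S, so the sign is −
  Longitude: 179 + 22.345/60 = 179.3724167
  E → positive
Point 3:
  Lat: 23.7737′ = 0.396228°; total 89.3962283
  S → negative
  Longitude: 179 + 4.37/60 = 179.0728333
  W → negative
Point 4:
  φ: 89 + 26.352/60 = 89.4392000
  N → positive
  λ: 13.354′ = 0.222567°; total 15.2225667
  W ⇒ negate

1. 33.162133, 178.851333
2. -2.426667, 179.372417
3. -89.396228, -179.072833
4. 89.439200, -15.222567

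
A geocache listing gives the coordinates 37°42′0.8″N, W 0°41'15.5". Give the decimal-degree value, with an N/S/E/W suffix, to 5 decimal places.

37.70022° N, 0.68764° W

φ: 37° + 42/60 + 0.8/3600 = 37 + 0.700000 + 0.000222 = 37.700222
λ: 0° + 41/60 + 15.5/3600 = 0 + 0.683333 + 0.004306 = 0.687639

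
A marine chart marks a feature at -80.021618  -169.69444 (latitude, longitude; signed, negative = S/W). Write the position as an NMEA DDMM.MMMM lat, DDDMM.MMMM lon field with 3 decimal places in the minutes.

Latitude is negative → S; |value| = 80.021618
Lat: fractional part 0.021618 → 1.29708 minutes
Longitude is negative → W; |value| = 169.694440
Lon: 169° + 0.694440 × 60 = 169° 41.66640′

8001.297,S / 16941.666,W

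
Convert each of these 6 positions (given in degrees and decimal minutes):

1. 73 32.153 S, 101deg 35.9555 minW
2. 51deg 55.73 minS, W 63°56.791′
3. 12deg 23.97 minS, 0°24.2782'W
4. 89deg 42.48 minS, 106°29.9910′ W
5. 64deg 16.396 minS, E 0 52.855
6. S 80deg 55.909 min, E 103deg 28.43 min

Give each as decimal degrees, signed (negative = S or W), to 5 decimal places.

1. -73.53588, -101.59926
2. -51.92883, -63.94652
3. -12.39950, -0.40464
4. -89.70800, -106.49985
5. -64.27327, 0.88092
6. -80.93182, 103.47383

Point 1:
  Latitude: 32.153′ = 0.535883°; total 73.535883
  S ⇒ negate
  Longitude: 101 + 35.9555/60 = 101.599258
  W ⇒ negate
Point 2:
  Lat: 55.73′ = 0.928833°; total 51.928833
  hemisphere S, so the sign is −
  Lon: 56.791′ = 0.946517°; total 63.946517
  hemisphere W, so the sign is −
Point 3:
  φ: 12 + 23.97/60 = 12.399500
  S ⇒ negate
  Longitude: 0 + 24.2782/60 = 0.404637
  hemisphere W, so the sign is −
Point 4:
  φ: 89 + 42.48/60 = 89.708000
  hemisphere S, so the sign is −
  Lon: 106 + 29.991/60 = 106.499850
  W ⇒ negate
Point 5:
  Latitude: 64 + 16.396/60 = 64.273267
  hemisphere S, so the sign is −
  Longitude: 52.855′ = 0.880917°; total 0.880917
  E → positive
Point 6:
  φ: 80 + 55.909/60 = 80.931817
  hemisphere S, so the sign is −
  λ: 28.43′ = 0.473833°; total 103.473833
  E → positive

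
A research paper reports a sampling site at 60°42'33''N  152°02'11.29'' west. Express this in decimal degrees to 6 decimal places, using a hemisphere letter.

60.709167° N, 152.036469° W

Lat: 60° + 42/60 + 33/3600 = 60 + 0.700000 + 0.009167 = 60.7091667
λ: 2′ + 11.29″ = 2.18817′; 152 + 2.18817/60 = 152.0364694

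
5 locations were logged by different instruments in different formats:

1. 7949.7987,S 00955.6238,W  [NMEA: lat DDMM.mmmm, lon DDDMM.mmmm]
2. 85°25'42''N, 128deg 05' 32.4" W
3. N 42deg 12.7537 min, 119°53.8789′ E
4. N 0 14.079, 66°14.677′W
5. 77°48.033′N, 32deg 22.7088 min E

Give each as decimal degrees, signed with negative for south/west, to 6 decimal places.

1. -79.829978, -9.927063
2. 85.428333, -128.092333
3. 42.212562, 119.897982
4. 0.234650, -66.244617
5. 77.800550, 32.378480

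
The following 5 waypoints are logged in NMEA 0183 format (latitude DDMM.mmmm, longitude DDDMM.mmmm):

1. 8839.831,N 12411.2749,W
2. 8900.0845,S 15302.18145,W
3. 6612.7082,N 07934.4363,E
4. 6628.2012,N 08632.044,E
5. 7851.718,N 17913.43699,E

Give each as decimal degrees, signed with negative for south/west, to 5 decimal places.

Point 1:
  Lat: degrees = first 2 digits = 88, minutes = 39.831; 88 + 39.831/60 = 88.663850
  N → positive
  Longitude: degrees = first 3 digits = 124, minutes = 11.2749; 124 + 11.2749/60 = 124.187915
  hemisphere W, so the sign is −
Point 2:
  φ: split at 2 digits → 89° and 0.0845′; 89 + 0.0845/60 = 89.001408
  hemisphere S, so the sign is −
  λ: split at 3 digits → 153° and 2.18145′; 153 + 2.18145/60 = 153.036358
  W → negative
Point 3:
  Latitude: degrees = first 2 digits = 66, minutes = 12.7082; 66 + 12.7082/60 = 66.211803
  N ⇒ keep positive
  Lon: degrees = first 3 digits = 79, minutes = 34.4363; 79 + 34.4363/60 = 79.573938
  E → positive
Point 4:
  Lat: degrees = first 2 digits = 66, minutes = 28.2012; 66 + 28.2012/60 = 66.470020
  N ⇒ keep positive
  Longitude: split at 3 digits → 086° and 32.044′; 86 + 32.044/60 = 86.534067
  E → positive
Point 5:
  Lat: degrees = first 2 digits = 78, minutes = 51.718; 78 + 51.718/60 = 78.861967
  N ⇒ keep positive
  Longitude: degrees = first 3 digits = 179, minutes = 13.43699; 179 + 13.43699/60 = 179.223950
  E ⇒ keep positive

1. 88.66385, -124.18792
2. -89.00141, -153.03636
3. 66.21180, 79.57394
4. 66.47002, 86.53407
5. 78.86197, 179.22395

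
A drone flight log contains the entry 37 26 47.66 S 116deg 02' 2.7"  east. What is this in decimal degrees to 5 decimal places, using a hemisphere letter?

37.44657° S, 116.03408° E

Lat: 26′ + 47.66″ = 26.79433′; 37 + 26.79433/60 = 37.446572
λ: 116° + 2/60 + 2.7/3600 = 116 + 0.033333 + 0.000750 = 116.034083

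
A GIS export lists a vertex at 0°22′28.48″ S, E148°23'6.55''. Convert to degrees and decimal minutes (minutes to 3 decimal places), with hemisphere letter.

φ: seconds/60 = 0.47467; minutes = 22 + 0.47467 = 22.47467
Longitude: seconds/60 = 0.10917; minutes = 23 + 0.10917 = 23.10917

0° 22.475′ S, 148° 23.109′ E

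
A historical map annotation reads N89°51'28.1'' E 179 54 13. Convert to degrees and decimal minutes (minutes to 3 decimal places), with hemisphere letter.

89° 51.468′ N, 179° 54.217′ E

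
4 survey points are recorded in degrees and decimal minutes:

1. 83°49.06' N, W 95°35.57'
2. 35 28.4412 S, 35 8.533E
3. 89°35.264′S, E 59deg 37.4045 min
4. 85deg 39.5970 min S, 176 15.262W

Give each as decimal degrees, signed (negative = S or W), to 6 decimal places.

1. 83.817667, -95.592833
2. -35.474020, 35.142217
3. -89.587733, 59.623408
4. -85.659950, -176.254367

Point 1:
  Lat: 83 + 49.06/60 = 83.8176667
  N → positive
  Lon: 95 + 35.57/60 = 95.5928333
  W ⇒ negate
Point 2:
  Lat: 28.4412′ = 0.474020°; total 35.4740200
  hemisphere S, so the sign is −
  λ: 8.533′ = 0.142217°; total 35.1422167
  E → positive
Point 3:
  φ: 89 + 35.264/60 = 89.5877333
  S → negative
  Lon: 37.4045′ = 0.623408°; total 59.6234083
  E → positive
Point 4:
  φ: 85 + 39.597/60 = 85.6599500
  hemisphere S, so the sign is −
  λ: 176 + 15.262/60 = 176.2543667
  W → negative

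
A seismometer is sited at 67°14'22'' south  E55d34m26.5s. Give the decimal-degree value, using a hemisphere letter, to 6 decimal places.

φ: 67° + 14/60 + 22/3600 = 67 + 0.233333 + 0.006111 = 67.2394444
Longitude: 55° + 34/60 + 26.5/3600 = 55 + 0.566667 + 0.007361 = 55.5740278

67.239444° S, 55.574028° E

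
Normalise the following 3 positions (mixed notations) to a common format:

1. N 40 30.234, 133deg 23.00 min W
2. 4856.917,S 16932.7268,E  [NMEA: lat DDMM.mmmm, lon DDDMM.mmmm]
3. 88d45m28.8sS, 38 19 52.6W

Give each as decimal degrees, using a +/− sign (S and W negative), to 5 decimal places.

1. 40.50390, -133.38333
2. -48.94862, 169.54545
3. -88.75800, -38.33128

Point 1:
  Lat: 30.234′ = 0.503900°; total 40.503900
  N ⇒ keep positive
  Lon: 23′ = 0.383333°; total 133.383333
  W → negative
Point 2:
  Latitude: degrees = first 2 digits = 48, minutes = 56.917; 48 + 56.917/60 = 48.948617
  hemisphere S, so the sign is −
  Lon: degrees = first 3 digits = 169, minutes = 32.7268; 169 + 32.7268/60 = 169.545447
  E → positive
Point 3:
  Latitude: 88 + 45/60 + 28.8/3600 = 88.758000
  S → negative
  Lon: 19′ + 52.6″ = 19.87667′; 38 + 19.87667/60 = 38.331278
  W ⇒ negate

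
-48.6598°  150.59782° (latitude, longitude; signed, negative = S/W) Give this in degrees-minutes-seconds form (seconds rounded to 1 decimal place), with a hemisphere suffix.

48°39′35.3″ S, 150°35′52.2″ E

Latitude is negative → S; |value| = 48.659800
φ: 0.659800° → 39.58800′; 0.58800 × 60 = 35.280″
λ: whole degrees 150; 35.86920′ → 35′ and 52.152″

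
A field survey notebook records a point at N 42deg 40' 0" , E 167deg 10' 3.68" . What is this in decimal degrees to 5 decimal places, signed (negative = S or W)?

42.66667, 167.16769

Latitude: 42° + 40/60 + 0/3600 = 42 + 0.666667 + 0.000000 = 42.666667
N → positive
λ: 167 + 10/60 + 3.68/3600 = 167.167689
E → positive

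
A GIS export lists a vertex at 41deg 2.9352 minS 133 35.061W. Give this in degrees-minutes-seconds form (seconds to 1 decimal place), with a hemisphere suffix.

Lat: 2.93520′ → 2′ and 0.93520 × 60 = 56.112″
Longitude: 35.06100′ → 35′ and 0.06100 × 60 = 3.660″

41°02′56.1″ S, 133°35′3.7″ W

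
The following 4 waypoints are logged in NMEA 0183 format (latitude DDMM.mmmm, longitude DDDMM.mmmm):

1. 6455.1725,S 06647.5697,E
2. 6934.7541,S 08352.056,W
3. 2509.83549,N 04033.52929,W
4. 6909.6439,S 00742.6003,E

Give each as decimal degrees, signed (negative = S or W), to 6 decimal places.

Point 1:
  Latitude: split at 2 digits → 64° and 55.1725′; 64 + 55.1725/60 = 64.9195417
  S ⇒ negate
  λ: split at 3 digits → 066° and 47.5697′; 66 + 47.5697/60 = 66.7928283
  E ⇒ keep positive
Point 2:
  φ: degrees = first 2 digits = 69, minutes = 34.7541; 69 + 34.7541/60 = 69.5792350
  hemisphere S, so the sign is −
  Lon: degrees = first 3 digits = 83, minutes = 52.056; 83 + 52.056/60 = 83.8676000
  W ⇒ negate
Point 3:
  φ: split at 2 digits → 25° and 9.83549′; 25 + 9.83549/60 = 25.1639248
  N ⇒ keep positive
  λ: split at 3 digits → 040° and 33.52929′; 40 + 33.52929/60 = 40.5588215
  hemisphere W, so the sign is −
Point 4:
  φ: degrees = first 2 digits = 69, minutes = 9.6439; 69 + 9.6439/60 = 69.1607317
  S → negative
  Longitude: split at 3 digits → 007° and 42.6003′; 7 + 42.6003/60 = 7.7100050
  E ⇒ keep positive

1. -64.919542, 66.792828
2. -69.579235, -83.867600
3. 25.163925, -40.558822
4. -69.160732, 7.710005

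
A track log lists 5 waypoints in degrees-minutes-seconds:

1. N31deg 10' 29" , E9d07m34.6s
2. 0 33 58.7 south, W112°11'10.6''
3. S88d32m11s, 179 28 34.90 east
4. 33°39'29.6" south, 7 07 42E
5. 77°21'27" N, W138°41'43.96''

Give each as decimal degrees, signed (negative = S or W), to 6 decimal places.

1. 31.174722, 9.126278
2. -0.566306, -112.186278
3. -88.536389, 179.476361
4. -33.658222, 7.128333
5. 77.357500, -138.695544

Point 1:
  Latitude: 31 + 10/60 + 29/3600 = 31.1747222
  N → positive
  Longitude: 9 + 7/60 + 34.6/3600 = 9.1262778
  E → positive
Point 2:
  φ: 0° + 33/60 + 58.7/3600 = 0 + 0.550000 + 0.016306 = 0.5663056
  S → negative
  Longitude: 112° + 11/60 + 10.6/3600 = 112 + 0.183333 + 0.002944 = 112.1862778
  W ⇒ negate
Point 3:
  φ: 88 + 32/60 + 11/3600 = 88.5363889
  hemisphere S, so the sign is −
  λ: 179° + 28/60 + 34.9/3600 = 179 + 0.466667 + 0.009694 = 179.4763611
  E → positive
Point 4:
  Lat: 33° + 39/60 + 29.6/3600 = 33 + 0.650000 + 0.008222 = 33.6582222
  S ⇒ negate
  Longitude: 7′ + 42″ = 7.70000′; 7 + 7.70000/60 = 7.1283333
  E → positive
Point 5:
  Latitude: 77° + 21/60 + 27/3600 = 77 + 0.350000 + 0.007500 = 77.3575000
  N → positive
  Lon: 41′ + 43.96″ = 41.73267′; 138 + 41.73267/60 = 138.6955444
  W ⇒ negate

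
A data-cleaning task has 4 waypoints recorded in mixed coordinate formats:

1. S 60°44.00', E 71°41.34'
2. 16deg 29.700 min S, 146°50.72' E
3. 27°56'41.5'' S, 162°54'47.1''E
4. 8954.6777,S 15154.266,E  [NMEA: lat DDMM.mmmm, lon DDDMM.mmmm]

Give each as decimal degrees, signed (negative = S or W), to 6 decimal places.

1. -60.733333, 71.689000
2. -16.495000, 146.845333
3. -27.944861, 162.913083
4. -89.911295, 151.904433

Point 1:
  Latitude: 60 + 44/60 = 60.7333333
  S → negative
  λ: 41.34′ = 0.689000°; total 71.6890000
  E ⇒ keep positive
Point 2:
  φ: 29.7′ = 0.495000°; total 16.4950000
  S ⇒ negate
  Lon: 50.72′ = 0.845333°; total 146.8453333
  E → positive
Point 3:
  Latitude: 56′ + 41.5″ = 56.69167′; 27 + 56.69167/60 = 27.9448611
  hemisphere S, so the sign is −
  λ: 162 + 54/60 + 47.1/3600 = 162.9130833
  E ⇒ keep positive
Point 4:
  φ: split at 2 digits → 89° and 54.6777′; 89 + 54.6777/60 = 89.9112950
  S ⇒ negate
  Longitude: split at 3 digits → 151° and 54.266′; 151 + 54.266/60 = 151.9044333
  E → positive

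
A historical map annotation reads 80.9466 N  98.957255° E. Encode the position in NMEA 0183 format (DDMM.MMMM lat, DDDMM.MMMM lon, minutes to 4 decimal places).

8056.7960,N / 09857.4353,E

Lat: fractional part 0.946600 → 56.796000 minutes
Longitude: minutes = (98.957255 − 98) × 60 = 57.435300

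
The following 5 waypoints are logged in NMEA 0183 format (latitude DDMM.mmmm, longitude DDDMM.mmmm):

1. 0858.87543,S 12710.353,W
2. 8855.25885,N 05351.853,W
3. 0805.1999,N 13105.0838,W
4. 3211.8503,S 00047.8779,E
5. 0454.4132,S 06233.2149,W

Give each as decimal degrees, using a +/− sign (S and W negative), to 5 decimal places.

1. -8.98126, -127.17255
2. 88.92098, -53.86422
3. 8.08667, -131.08473
4. -32.19751, 0.79797
5. -4.90689, -62.55358

Point 1:
  φ: degrees = first 2 digits = 8, minutes = 58.87543; 8 + 58.87543/60 = 8.981257
  hemisphere S, so the sign is −
  λ: split at 3 digits → 127° and 10.353′; 127 + 10.353/60 = 127.172550
  hemisphere W, so the sign is −
Point 2:
  φ: split at 2 digits → 88° and 55.25885′; 88 + 55.25885/60 = 88.920981
  N ⇒ keep positive
  Longitude: split at 3 digits → 053° and 51.853′; 53 + 51.853/60 = 53.864217
  hemisphere W, so the sign is −
Point 3:
  Latitude: split at 2 digits → 08° and 5.1999′; 8 + 5.1999/60 = 8.086665
  N → positive
  Longitude: split at 3 digits → 131° and 5.0838′; 131 + 5.0838/60 = 131.084730
  W → negative
Point 4:
  Lat: degrees = first 2 digits = 32, minutes = 11.8503; 32 + 11.8503/60 = 32.197505
  S ⇒ negate
  Longitude: degrees = first 3 digits = 0, minutes = 47.8779; 0 + 47.8779/60 = 0.797965
  E → positive
Point 5:
  Latitude: split at 2 digits → 04° and 54.4132′; 4 + 54.4132/60 = 4.906887
  hemisphere S, so the sign is −
  Longitude: degrees = first 3 digits = 62, minutes = 33.2149; 62 + 33.2149/60 = 62.553582
  hemisphere W, so the sign is −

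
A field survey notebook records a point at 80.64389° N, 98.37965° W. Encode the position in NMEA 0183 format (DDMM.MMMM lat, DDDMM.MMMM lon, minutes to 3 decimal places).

8038.633,N / 09822.779,W

Latitude: fractional part 0.643890 → 38.63340 minutes
Longitude: minutes = (98.379650 − 98) × 60 = 22.77900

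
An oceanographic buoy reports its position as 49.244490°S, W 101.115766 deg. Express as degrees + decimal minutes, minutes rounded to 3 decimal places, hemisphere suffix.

Lat: 49° + 0.244490 × 60 = 49° 14.66940′
Lon: minutes = (101.115766 − 101) × 60 = 6.94596

49° 14.669′ S, 101° 6.946′ W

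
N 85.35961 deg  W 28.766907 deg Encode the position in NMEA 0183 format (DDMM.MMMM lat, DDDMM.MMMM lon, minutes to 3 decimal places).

Lat: fractional part 0.359610 → 21.57660 minutes
Longitude: 28° + 0.766907 × 60 = 28° 46.01442′

8521.577,N / 02846.014,W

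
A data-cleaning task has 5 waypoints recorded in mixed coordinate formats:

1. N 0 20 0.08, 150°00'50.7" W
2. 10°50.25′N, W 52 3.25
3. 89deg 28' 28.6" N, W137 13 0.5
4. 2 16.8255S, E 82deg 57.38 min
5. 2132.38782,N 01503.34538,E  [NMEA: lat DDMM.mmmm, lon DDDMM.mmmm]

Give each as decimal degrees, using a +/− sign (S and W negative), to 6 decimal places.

Point 1:
  φ: 0° + 20/60 + 0.08/3600 = 0 + 0.333333 + 0.000022 = 0.3333556
  N → positive
  Longitude: 150° + 0/60 + 50.7/3600 = 150 + 0.000000 + 0.014083 = 150.0140833
  W ⇒ negate
Point 2:
  Latitude: 10 + 50.25/60 = 10.8375000
  N → positive
  Longitude: 3.25′ = 0.054167°; total 52.0541667
  hemisphere W, so the sign is −
Point 3:
  Lat: 28′ + 28.6″ = 28.47667′; 89 + 28.47667/60 = 89.4746111
  N ⇒ keep positive
  Longitude: 137° + 13/60 + 0.5/3600 = 137 + 0.216667 + 0.000139 = 137.2168056
  W → negative
Point 4:
  φ: 16.8255′ = 0.280425°; total 2.2804250
  hemisphere S, so the sign is −
  λ: 57.38′ = 0.956333°; total 82.9563333
  E → positive
Point 5:
  φ: split at 2 digits → 21° and 32.38782′; 21 + 32.38782/60 = 21.5397970
  N ⇒ keep positive
  Longitude: degrees = first 3 digits = 15, minutes = 3.34538; 15 + 3.34538/60 = 15.0557563
  E → positive

1. 0.333356, -150.014083
2. 10.837500, -52.054167
3. 89.474611, -137.216806
4. -2.280425, 82.956333
5. 21.539797, 15.055756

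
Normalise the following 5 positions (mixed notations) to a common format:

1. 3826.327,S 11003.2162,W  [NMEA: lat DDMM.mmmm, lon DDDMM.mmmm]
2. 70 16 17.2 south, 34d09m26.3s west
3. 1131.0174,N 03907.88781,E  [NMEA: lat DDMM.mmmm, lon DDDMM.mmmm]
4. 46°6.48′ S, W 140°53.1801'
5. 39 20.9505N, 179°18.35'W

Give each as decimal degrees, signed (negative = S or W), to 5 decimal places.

Point 1:
  Lat: degrees = first 2 digits = 38, minutes = 26.327; 38 + 26.327/60 = 38.438783
  S ⇒ negate
  Lon: degrees = first 3 digits = 110, minutes = 3.2162; 110 + 3.2162/60 = 110.053603
  W → negative
Point 2:
  Latitude: 70° + 16/60 + 17.2/3600 = 70 + 0.266667 + 0.004778 = 70.271444
  hemisphere S, so the sign is −
  Longitude: 34° + 9/60 + 26.3/3600 = 34 + 0.150000 + 0.007306 = 34.157306
  hemisphere W, so the sign is −
Point 3:
  Lat: degrees = first 2 digits = 11, minutes = 31.0174; 11 + 31.0174/60 = 11.516957
  N ⇒ keep positive
  Longitude: degrees = first 3 digits = 39, minutes = 7.88781; 39 + 7.88781/60 = 39.131464
  E → positive
Point 4:
  Lat: 6.48′ = 0.108000°; total 46.108000
  S ⇒ negate
  Longitude: 140 + 53.1801/60 = 140.886335
  W → negative
Point 5:
  φ: 20.9505′ = 0.349175°; total 39.349175
  N ⇒ keep positive
  Longitude: 18.35′ = 0.305833°; total 179.305833
  W → negative

1. -38.43878, -110.05360
2. -70.27144, -34.15731
3. 11.51696, 39.13146
4. -46.10800, -140.88634
5. 39.34918, -179.30583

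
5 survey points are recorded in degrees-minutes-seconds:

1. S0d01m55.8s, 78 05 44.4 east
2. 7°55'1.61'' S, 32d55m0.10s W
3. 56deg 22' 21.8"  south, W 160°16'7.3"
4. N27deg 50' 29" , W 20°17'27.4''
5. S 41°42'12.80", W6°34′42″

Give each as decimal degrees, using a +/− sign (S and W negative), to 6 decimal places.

1. -0.032167, 78.095667
2. -7.917114, -32.916694
3. -56.372722, -160.268694
4. 27.841389, -20.290944
5. -41.703556, -6.578333

Point 1:
  Lat: 0 + 1/60 + 55.8/3600 = 0.0321667
  hemisphere S, so the sign is −
  Longitude: 5′ + 44.4″ = 5.74000′; 78 + 5.74000/60 = 78.0956667
  E ⇒ keep positive
Point 2:
  Lat: 55′ + 1.61″ = 55.02683′; 7 + 55.02683/60 = 7.9171139
  S → negative
  λ: 55′ + 0.1″ = 55.00167′; 32 + 55.00167/60 = 32.9166944
  hemisphere W, so the sign is −
Point 3:
  φ: 22′ + 21.8″ = 22.36333′; 56 + 22.36333/60 = 56.3727222
  S ⇒ negate
  λ: 160 + 16/60 + 7.3/3600 = 160.2686944
  hemisphere W, so the sign is −
Point 4:
  Latitude: 27° + 50/60 + 29/3600 = 27 + 0.833333 + 0.008056 = 27.8413889
  N → positive
  λ: 17′ + 27.4″ = 17.45667′; 20 + 17.45667/60 = 20.2909444
  hemisphere W, so the sign is −
Point 5:
  φ: 41° + 42/60 + 12.8/3600 = 41 + 0.700000 + 0.003556 = 41.7035556
  hemisphere S, so the sign is −
  λ: 6° + 34/60 + 42/3600 = 6 + 0.566667 + 0.011667 = 6.5783333
  W → negative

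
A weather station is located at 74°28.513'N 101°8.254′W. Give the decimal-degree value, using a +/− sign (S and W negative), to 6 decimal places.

Latitude: 74 + 28.513/60 = 74.4752167
N ⇒ keep positive
Longitude: 101 + 8.254/60 = 101.1375667
W ⇒ negate

74.475217, -101.137567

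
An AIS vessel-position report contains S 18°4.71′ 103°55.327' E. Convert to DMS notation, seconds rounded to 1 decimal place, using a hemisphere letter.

Latitude: fractional minutes 0.71000 × 60 = 42.600″
λ: 55.32700′ → 55′ and 0.32700 × 60 = 19.620″

18°04′42.6″ S, 103°55′19.6″ E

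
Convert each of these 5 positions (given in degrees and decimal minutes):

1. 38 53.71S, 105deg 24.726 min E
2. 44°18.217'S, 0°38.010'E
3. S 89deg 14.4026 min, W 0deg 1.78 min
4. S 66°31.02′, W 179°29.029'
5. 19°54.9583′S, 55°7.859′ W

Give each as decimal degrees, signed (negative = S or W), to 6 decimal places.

1. -38.895167, 105.412100
2. -44.303617, 0.633500
3. -89.240043, -0.029667
4. -66.517000, -179.483817
5. -19.915972, -55.130983

Point 1:
  Lat: 53.71′ = 0.895167°; total 38.8951667
  hemisphere S, so the sign is −
  Longitude: 24.726′ = 0.412100°; total 105.4121000
  E ⇒ keep positive
Point 2:
  Latitude: 44 + 18.217/60 = 44.3036167
  S ⇒ negate
  λ: 38.01′ = 0.633500°; total 0.6335000
  E ⇒ keep positive
Point 3:
  Lat: 14.4026′ = 0.240043°; total 89.2400433
  hemisphere S, so the sign is −
  Longitude: 0 + 1.78/60 = 0.0296667
  W ⇒ negate
Point 4:
  Latitude: 66 + 31.02/60 = 66.5170000
  S → negative
  λ: 179 + 29.029/60 = 179.4838167
  W ⇒ negate
Point 5:
  Lat: 19 + 54.9583/60 = 19.9159717
  hemisphere S, so the sign is −
  λ: 7.859′ = 0.130983°; total 55.1309833
  hemisphere W, so the sign is −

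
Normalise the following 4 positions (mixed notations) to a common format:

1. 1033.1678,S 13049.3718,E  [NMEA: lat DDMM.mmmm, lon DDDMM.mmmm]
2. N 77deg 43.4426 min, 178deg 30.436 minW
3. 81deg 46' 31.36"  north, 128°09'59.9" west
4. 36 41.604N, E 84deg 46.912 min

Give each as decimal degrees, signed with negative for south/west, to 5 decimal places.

1. -10.55280, 130.82286
2. 77.72404, -178.50727
3. 81.77538, -128.16664
4. 36.69340, 84.78187

Point 1:
  φ: degrees = first 2 digits = 10, minutes = 33.1678; 10 + 33.1678/60 = 10.552797
  S → negative
  Lon: split at 3 digits → 130° and 49.3718′; 130 + 49.3718/60 = 130.822863
  E → positive
Point 2:
  Lat: 43.4426′ = 0.724043°; total 77.724043
  N → positive
  Lon: 30.436′ = 0.507267°; total 178.507267
  hemisphere W, so the sign is −
Point 3:
  Lat: 81° + 46/60 + 31.36/3600 = 81 + 0.766667 + 0.008711 = 81.775378
  N → positive
  Lon: 128° + 9/60 + 59.9/3600 = 128 + 0.150000 + 0.016639 = 128.166639
  W ⇒ negate
Point 4:
  Latitude: 41.604′ = 0.693400°; total 36.693400
  N ⇒ keep positive
  Lon: 46.912′ = 0.781867°; total 84.781867
  E → positive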